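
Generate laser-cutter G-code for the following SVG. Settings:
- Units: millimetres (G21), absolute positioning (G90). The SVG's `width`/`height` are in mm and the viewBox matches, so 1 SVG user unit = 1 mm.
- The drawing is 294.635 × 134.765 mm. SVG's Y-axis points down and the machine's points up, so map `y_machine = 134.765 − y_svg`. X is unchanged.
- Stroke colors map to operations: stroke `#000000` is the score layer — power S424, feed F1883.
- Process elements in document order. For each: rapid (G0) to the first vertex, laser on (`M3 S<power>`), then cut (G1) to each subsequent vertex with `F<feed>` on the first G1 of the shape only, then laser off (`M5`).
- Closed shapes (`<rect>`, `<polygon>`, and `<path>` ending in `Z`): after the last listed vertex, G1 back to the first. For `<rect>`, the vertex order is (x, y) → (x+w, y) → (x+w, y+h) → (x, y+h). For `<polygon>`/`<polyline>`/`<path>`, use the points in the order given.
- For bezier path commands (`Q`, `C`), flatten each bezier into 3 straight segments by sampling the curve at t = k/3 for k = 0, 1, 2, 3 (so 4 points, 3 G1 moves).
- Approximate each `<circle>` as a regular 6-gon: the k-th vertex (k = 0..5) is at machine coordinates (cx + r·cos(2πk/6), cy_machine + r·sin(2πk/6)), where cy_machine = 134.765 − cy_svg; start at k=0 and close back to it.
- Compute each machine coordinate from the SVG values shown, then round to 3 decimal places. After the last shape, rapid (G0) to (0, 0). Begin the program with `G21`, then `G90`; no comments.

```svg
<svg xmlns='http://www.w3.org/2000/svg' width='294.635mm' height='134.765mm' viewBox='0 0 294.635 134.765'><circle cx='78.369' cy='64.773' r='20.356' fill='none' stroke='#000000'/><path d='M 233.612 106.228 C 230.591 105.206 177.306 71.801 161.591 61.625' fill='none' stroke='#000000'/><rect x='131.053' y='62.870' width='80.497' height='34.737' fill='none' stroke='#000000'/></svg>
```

G21
G90
G0 X98.725 Y69.992
M3 S424
G1 X88.547 Y87.621 F1883
G1 X68.191 Y87.621
G1 X58.013 Y69.992
G1 X68.191 Y52.363
G1 X88.547 Y52.363
G1 X98.725 Y69.992
M5
G0 X233.612 Y28.537
M3 S424
G1 X217.089 Y38.294 F1883
G1 X186.576 Y57.281
G1 X161.591 Y73.140
M5
G0 X131.053 Y71.895
M3 S424
G1 X211.550 Y71.895 F1883
G1 X211.550 Y37.158
G1 X131.053 Y37.158
G1 X131.053 Y71.895
M5
G0 X0.000 Y0.000

viewBox `0 0 294.635 134.765` with mm width/height → 1 unit = 1 mm. Flip: y_m = 134.765 − y_svg.

**Shape 1** — `<circle>` circle, stroke `#000000` → score (S424, F1883). Machine vertices: (98.725,69.992) → (88.547,87.621) → (68.191,87.621) → (58.013,69.992) → (68.191,52.363) → (88.547,52.363) → (98.725,69.992). Closed: final G1 returns to the first vertex.

**Shape 2** — `<path>` cubic bezier, stroke `#000000` → score (S424, F1883). Control points (SVG): P0=(233.612,106.228), P1=(230.591,105.206), P2=(177.306,71.801), P3=(161.591,61.625); sampled at t=k/3. Machine vertices: (233.612,28.537) → (217.089,38.294) → (186.576,57.281) → (161.591,73.140). Open path.

**Shape 3** — `<rect>` rectangle, stroke `#000000` → score (S424, F1883). Machine vertices: (131.053,71.895) → (211.550,71.895) → (211.550,37.158) → (131.053,37.158) → (131.053,71.895). Closed: final G1 returns to the first vertex.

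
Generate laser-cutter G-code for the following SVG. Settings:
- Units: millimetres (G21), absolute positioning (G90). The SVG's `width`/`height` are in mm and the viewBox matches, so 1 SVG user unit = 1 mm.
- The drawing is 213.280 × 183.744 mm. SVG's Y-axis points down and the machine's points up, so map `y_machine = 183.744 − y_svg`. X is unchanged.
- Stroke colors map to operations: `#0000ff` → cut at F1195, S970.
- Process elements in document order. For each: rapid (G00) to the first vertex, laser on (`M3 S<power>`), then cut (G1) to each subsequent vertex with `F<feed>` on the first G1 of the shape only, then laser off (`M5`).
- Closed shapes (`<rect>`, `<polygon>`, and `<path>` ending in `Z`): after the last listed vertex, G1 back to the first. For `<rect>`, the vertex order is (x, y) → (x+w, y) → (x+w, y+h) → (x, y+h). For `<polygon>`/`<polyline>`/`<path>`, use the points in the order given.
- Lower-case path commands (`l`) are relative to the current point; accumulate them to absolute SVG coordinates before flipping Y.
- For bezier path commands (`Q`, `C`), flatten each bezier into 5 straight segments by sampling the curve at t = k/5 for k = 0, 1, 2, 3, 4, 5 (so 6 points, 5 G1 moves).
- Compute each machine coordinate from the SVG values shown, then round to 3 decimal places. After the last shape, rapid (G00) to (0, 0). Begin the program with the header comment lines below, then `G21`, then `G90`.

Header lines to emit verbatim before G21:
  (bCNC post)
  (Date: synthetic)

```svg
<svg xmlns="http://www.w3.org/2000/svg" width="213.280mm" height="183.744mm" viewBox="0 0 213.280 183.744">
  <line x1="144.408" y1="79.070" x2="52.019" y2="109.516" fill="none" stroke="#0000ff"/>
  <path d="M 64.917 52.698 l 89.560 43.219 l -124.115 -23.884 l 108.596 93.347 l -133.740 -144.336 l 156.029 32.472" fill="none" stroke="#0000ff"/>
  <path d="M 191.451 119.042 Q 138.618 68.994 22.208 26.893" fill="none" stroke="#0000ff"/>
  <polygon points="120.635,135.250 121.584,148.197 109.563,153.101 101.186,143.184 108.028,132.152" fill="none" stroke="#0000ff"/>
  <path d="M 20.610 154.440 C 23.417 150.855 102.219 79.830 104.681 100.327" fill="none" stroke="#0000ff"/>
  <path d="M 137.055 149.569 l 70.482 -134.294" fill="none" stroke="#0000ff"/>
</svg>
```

Since the viewBox matches the mm dimensions, user units are millimetres directly. The only transform is the Y-flip y_m = 183.744 − y_svg.

Shape 1 is a line segment drawn with `<line>`. Its stroke #0000ff means cut at S970, F1195. After flipping Y the toolpath is (144.408,104.674) → (52.019,74.228).

Shape 2 is a open polyline drawn with `<path>`. Its stroke #0000ff means cut at S970, F1195. After flipping Y the toolpath is (64.917,131.046) → (154.477,87.827) → (30.362,111.711) → (138.958,18.364) → (5.218,162.700) → (161.247,130.228).

Shape 3 is a quadratic bezier drawn with `<path>`. Its stroke #0000ff means cut at S970, F1195. After flipping Y the toolpath is (191.451,64.702) → (167.775,84.403) → (139.012,103.469) → (105.164,121.899) → (66.229,139.693) → (22.208,156.851).

Shape 4 is a regular polygon drawn with `<polygon>`. Its stroke #0000ff means cut at S970, F1195. After flipping Y the toolpath is (120.635,48.494) → (121.584,35.547) → (109.563,30.643) → (101.186,40.560) → (108.028,51.592) → (120.635,48.494), returning to the start.

Shape 5 is a cubic bezier drawn with `<path>`. Its stroke #0000ff means cut at S970, F1195. After flipping Y the toolpath is (20.610,29.304) → (30.195,38.276) → (50.707,55.804) → (74.833,74.256) → (95.262,86.004) → (104.681,83.417).

Shape 6 is a line segment drawn with `<path>`. Its stroke #0000ff means cut at S970, F1195. After flipping Y the toolpath is (137.055,34.175) → (207.537,168.469).

(bCNC post)
(Date: synthetic)
G21
G90
G00 X144.408 Y104.674
M3 S970
G1 X52.019 Y74.228 F1195
M5
G00 X64.917 Y131.046
M3 S970
G1 X154.477 Y87.827 F1195
G1 X30.362 Y111.711
G1 X138.958 Y18.364
G1 X5.218 Y162.700
G1 X161.247 Y130.228
M5
G00 X191.451 Y64.702
M3 S970
G1 X167.775 Y84.403 F1195
G1 X139.012 Y103.469
G1 X105.164 Y121.899
G1 X66.229 Y139.693
G1 X22.208 Y156.851
M5
G00 X120.635 Y48.494
M3 S970
G1 X121.584 Y35.547 F1195
G1 X109.563 Y30.643
G1 X101.186 Y40.560
G1 X108.028 Y51.592
G1 X120.635 Y48.494
M5
G00 X20.610 Y29.304
M3 S970
G1 X30.195 Y38.276 F1195
G1 X50.707 Y55.804
G1 X74.833 Y74.256
G1 X95.262 Y86.004
G1 X104.681 Y83.417
M5
G00 X137.055 Y34.175
M3 S970
G1 X207.537 Y168.469 F1195
M5
G00 X0.000 Y0.000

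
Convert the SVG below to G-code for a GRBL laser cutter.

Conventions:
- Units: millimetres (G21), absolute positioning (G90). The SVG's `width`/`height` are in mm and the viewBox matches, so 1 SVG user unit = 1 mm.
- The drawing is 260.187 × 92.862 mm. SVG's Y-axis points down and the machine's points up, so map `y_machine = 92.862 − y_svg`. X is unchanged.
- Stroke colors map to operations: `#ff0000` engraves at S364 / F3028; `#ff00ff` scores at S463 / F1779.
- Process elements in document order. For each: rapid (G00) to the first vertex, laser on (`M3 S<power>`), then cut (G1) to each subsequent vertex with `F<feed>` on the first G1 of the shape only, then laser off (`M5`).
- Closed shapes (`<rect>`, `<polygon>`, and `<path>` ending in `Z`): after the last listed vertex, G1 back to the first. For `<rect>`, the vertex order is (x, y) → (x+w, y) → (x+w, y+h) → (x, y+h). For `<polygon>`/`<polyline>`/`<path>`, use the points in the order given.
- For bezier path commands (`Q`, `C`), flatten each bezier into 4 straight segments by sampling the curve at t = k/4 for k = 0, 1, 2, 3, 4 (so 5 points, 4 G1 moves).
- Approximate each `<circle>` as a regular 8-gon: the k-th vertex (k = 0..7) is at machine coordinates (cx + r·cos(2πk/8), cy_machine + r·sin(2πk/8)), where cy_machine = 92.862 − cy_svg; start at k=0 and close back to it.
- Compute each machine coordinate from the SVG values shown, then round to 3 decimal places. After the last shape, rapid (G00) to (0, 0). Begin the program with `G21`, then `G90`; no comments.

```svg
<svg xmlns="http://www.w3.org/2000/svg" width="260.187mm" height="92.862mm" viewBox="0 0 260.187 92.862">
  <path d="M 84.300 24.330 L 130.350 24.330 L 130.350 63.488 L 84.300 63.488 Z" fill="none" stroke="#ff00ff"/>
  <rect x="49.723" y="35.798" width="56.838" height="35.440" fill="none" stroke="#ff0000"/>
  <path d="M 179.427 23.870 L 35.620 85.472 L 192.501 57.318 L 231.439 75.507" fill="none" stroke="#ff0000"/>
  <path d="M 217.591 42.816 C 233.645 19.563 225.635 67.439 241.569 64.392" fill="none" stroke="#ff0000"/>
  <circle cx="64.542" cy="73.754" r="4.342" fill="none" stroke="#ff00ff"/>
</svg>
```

G21
G90
G00 X84.300 Y68.532
M3 S463
G1 X130.350 Y68.532 F1779
G1 X130.350 Y29.374
G1 X84.300 Y29.374
G1 X84.300 Y68.532
M5
G00 X49.723 Y57.064
M3 S364
G1 X106.561 Y57.064 F3028
G1 X106.561 Y21.624
G1 X49.723 Y21.624
G1 X49.723 Y57.064
M5
G00 X179.427 Y68.992
M3 S364
G1 X35.620 Y7.390 F3028
G1 X192.501 Y35.544
G1 X231.439 Y17.355
M5
G00 X217.591 Y50.046
M3 S364
G1 X225.870 Y56.056 F3028
G1 X229.625 Y46.835
G1 X233.358 Y33.826
G1 X241.569 Y28.470
M5
G00 X68.884 Y19.108
M3 S463
G1 X67.612 Y22.178 F1779
G1 X64.542 Y23.450
G1 X61.472 Y22.178
G1 X60.200 Y19.108
G1 X61.472 Y16.038
G1 X64.542 Y14.766
G1 X67.612 Y16.038
G1 X68.884 Y19.108
M5
G00 X0.000 Y0.000

viewBox `0 0 260.187 92.862` with mm width/height → 1 unit = 1 mm. Flip: y_m = 92.862 − y_svg.

**Shape 1** — `<path>` rectangle, stroke `#ff00ff` → score (S463, F1779). Machine vertices: (84.300,68.532) → (130.350,68.532) → (130.350,29.374) → (84.300,29.374) → (84.300,68.532). Closed: final G1 returns to the first vertex.

**Shape 2** — `<rect>` rectangle, stroke `#ff0000` → engrave (S364, F3028). Machine vertices: (49.723,57.064) → (106.561,57.064) → (106.561,21.624) → (49.723,21.624) → (49.723,57.064). Closed: final G1 returns to the first vertex.

**Shape 3** — `<path>` open polyline, stroke `#ff0000` → engrave (S364, F3028). Machine vertices: (179.427,68.992) → (35.620,7.390) → (192.501,35.544) → (231.439,17.355). Open path.

**Shape 4** — `<path>` cubic bezier, stroke `#ff0000` → engrave (S364, F3028). Control points (SVG): P0=(217.591,42.816), P1=(233.645,19.563), P2=(225.635,67.439), P3=(241.569,64.392); sampled at t=k/4. Machine vertices: (217.591,50.046) → (225.870,56.056) → (229.625,46.835) → (233.358,33.826) → (241.569,28.470). Open path.

**Shape 5** — `<circle>` circle, stroke `#ff00ff` → score (S463, F1779). Machine vertices: (68.884,19.108) → (67.612,22.178) → (64.542,23.450) → (61.472,22.178) → (60.200,19.108) → (61.472,16.038) → (64.542,14.766) → (67.612,16.038) → (68.884,19.108). Closed: final G1 returns to the first vertex.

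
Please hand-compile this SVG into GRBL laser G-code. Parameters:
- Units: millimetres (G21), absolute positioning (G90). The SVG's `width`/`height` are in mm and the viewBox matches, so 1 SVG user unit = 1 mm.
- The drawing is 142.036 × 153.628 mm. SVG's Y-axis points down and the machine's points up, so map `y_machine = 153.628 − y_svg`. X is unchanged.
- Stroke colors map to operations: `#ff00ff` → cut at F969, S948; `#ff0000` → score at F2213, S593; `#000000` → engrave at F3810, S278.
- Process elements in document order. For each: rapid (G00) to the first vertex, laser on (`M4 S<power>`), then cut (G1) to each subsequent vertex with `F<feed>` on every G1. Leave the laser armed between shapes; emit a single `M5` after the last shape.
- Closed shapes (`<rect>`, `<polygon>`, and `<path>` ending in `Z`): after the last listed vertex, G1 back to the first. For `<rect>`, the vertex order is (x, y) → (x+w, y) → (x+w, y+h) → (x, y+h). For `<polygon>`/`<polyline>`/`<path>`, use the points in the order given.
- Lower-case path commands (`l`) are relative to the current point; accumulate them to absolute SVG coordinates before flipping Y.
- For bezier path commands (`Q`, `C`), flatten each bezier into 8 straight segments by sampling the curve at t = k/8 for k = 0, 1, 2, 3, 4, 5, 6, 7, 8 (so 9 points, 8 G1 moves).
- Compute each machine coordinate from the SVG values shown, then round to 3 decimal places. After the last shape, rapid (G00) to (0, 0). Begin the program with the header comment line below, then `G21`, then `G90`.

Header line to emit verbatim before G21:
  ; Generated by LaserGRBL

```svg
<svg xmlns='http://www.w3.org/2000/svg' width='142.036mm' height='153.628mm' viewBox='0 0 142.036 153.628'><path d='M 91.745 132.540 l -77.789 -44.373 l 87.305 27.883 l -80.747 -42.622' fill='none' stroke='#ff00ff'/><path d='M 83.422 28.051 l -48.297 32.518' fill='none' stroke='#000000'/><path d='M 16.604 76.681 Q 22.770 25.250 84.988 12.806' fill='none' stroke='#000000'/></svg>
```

; Generated by LaserGRBL
G21
G90
G00 X91.745 Y21.088
M4 S948
G1 X13.956 Y65.461 F969
G1 X101.261 Y37.578 F969
G1 X20.514 Y80.200 F969
G00 X83.422 Y125.577
M4 S278
G1 X35.125 Y93.059 F3810
G00 X16.604 Y76.947
M4 S278
G1 X19.021 Y89.196 F3810
G1 X23.190 Y100.226 F3810
G1 X29.111 Y110.038 F3810
G1 X36.783 Y118.631 F3810
G1 X46.207 Y126.006 F3810
G1 X57.382 Y132.163 F3810
G1 X70.309 Y137.102 F3810
G1 X84.988 Y140.822 F3810
M5
G00 X0.000 Y0.000

Since the viewBox matches the mm dimensions, user units are millimetres directly. The only transform is the Y-flip y_m = 153.628 − y_svg.

Shape 1 is a open polyline drawn with `<path>`. Its stroke #ff00ff means cut at S948, F969. After flipping Y the toolpath is (91.745,21.088) → (13.956,65.461) → (101.261,37.578) → (20.514,80.200).

Shape 2 is a line segment drawn with `<path>`. Its stroke #000000 means engrave at S278, F3810. After flipping Y the toolpath is (83.422,125.577) → (35.125,93.059).

Shape 3 is a quadratic bezier drawn with `<path>`. Its stroke #000000 means engrave at S278, F3810. After flipping Y the toolpath is (16.604,76.947) → (19.021,89.196) → (23.190,100.226) → (29.111,110.038) → (36.783,118.631) → (46.207,126.006) → (57.382,132.163) → (70.309,137.102) → (84.988,140.822).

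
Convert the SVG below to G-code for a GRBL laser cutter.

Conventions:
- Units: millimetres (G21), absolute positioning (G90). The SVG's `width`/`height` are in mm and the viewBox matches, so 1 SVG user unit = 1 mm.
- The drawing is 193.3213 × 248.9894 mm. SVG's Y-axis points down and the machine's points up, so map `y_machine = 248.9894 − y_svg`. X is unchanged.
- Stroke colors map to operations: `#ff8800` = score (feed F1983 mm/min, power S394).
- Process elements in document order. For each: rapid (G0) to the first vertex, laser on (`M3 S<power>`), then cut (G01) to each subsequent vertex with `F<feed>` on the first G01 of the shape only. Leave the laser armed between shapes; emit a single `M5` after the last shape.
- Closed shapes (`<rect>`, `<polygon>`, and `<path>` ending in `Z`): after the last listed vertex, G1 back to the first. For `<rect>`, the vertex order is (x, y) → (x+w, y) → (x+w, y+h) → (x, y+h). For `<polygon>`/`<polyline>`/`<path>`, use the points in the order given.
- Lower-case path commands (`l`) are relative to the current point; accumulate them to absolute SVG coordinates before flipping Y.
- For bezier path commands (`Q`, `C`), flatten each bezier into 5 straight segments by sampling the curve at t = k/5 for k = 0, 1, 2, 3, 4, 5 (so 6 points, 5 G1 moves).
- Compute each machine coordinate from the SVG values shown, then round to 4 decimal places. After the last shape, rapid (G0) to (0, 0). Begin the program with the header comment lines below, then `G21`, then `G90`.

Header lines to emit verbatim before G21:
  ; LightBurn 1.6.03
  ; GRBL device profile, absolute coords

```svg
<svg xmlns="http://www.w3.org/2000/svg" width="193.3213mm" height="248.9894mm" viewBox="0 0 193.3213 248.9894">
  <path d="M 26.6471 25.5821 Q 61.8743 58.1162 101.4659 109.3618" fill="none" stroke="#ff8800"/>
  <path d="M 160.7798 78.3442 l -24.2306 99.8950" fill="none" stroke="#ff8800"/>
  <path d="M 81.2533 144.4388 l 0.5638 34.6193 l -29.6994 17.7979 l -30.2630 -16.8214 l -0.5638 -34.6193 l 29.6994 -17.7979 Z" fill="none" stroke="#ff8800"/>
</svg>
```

; LightBurn 1.6.03
; GRBL device profile, absolute coords
G21
G90
G0 X26.6471 Y223.4073
M3 S394
G01 X40.9126 Y209.6452 F1983
G01 X55.5272 Y194.3862
G01 X70.4909 Y177.6302
G01 X85.8038 Y159.3774
G01 X101.4659 Y139.6276
G0 X160.7798 Y170.6452
M3 S394
G01 X136.5492 Y70.7502 F1983
G0 X81.2533 Y104.5506
M3 S394
G01 X81.8171 Y69.9313 F1983
G01 X52.1177 Y52.1334
G01 X21.8547 Y68.9548
G01 X21.2909 Y103.5741
G01 X50.9903 Y121.3720
G01 X81.2533 Y104.5506
M5
G0 X0.0000 Y0.0000

1 u = 1 mm; y_m = 248.9894 − y.

[1] `<path>` quadratic bezier, #ff8800→score S394 F1983: (26.6471,223.4073) → (40.9126,209.6452) → (55.5272,194.3862) → (70.4909,177.6302) → (85.8038,159.3774) → (101.4659,139.6276)

[2] `<path>` line segment, #ff8800→score S394 F1983: (160.7798,170.6452) → (136.5492,70.7502)

[3] `<path>` regular polygon, #ff8800→score S394 F1983: (81.2533,104.5506) → (81.8171,69.9313) → (52.1177,52.1334) → (21.8547,68.9548) → (21.2909,103.5741) → (50.9903,121.3720) → (81.2533,104.5506) (closed)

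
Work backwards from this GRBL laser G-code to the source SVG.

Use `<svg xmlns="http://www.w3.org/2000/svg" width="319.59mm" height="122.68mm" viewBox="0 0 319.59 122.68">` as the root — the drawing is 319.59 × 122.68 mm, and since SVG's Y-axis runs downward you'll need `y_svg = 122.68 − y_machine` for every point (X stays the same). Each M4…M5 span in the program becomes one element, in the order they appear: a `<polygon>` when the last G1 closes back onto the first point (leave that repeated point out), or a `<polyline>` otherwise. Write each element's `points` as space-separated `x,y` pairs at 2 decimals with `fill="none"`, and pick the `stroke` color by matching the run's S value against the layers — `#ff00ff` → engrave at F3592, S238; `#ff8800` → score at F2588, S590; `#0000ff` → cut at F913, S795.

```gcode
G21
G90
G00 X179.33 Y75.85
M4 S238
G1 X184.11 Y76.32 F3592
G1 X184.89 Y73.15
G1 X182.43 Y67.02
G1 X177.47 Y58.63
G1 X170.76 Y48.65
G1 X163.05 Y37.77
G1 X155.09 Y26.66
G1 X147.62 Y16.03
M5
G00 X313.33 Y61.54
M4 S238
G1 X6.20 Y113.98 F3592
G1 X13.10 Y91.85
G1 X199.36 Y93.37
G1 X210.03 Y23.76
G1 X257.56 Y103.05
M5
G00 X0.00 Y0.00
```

Each laser-on run becomes one SVG element. Flip Y back into SVG space with y_svg = 122.68 − y_machine. Every run uses S238, so all elements get stroke `#ff00ff` (engrave).

Run 1: The run is open, so emit a `<polyline>` with points (Y-flipped): 179.33,46.83 184.11,46.36 184.89,49.53 182.43,55.66 177.47,64.05 170.76,74.03 163.05,84.91 155.09,96.02 147.62,106.65.

Run 2: The run is open, so emit a `<polyline>` with points (Y-flipped): 313.33,61.14 6.20,8.70 13.10,30.83 199.36,29.31 210.03,98.92 257.56,19.63.

<svg xmlns="http://www.w3.org/2000/svg" width="319.59mm" height="122.68mm" viewBox="0 0 319.59 122.68">
  <polyline points="179.33,46.83 184.11,46.36 184.89,49.53 182.43,55.66 177.47,64.05 170.76,74.03 163.05,84.91 155.09,96.02 147.62,106.65" fill="none" stroke="#ff00ff"/>
  <polyline points="313.33,61.14 6.20,8.70 13.10,30.83 199.36,29.31 210.03,98.92 257.56,19.63" fill="none" stroke="#ff00ff"/>
</svg>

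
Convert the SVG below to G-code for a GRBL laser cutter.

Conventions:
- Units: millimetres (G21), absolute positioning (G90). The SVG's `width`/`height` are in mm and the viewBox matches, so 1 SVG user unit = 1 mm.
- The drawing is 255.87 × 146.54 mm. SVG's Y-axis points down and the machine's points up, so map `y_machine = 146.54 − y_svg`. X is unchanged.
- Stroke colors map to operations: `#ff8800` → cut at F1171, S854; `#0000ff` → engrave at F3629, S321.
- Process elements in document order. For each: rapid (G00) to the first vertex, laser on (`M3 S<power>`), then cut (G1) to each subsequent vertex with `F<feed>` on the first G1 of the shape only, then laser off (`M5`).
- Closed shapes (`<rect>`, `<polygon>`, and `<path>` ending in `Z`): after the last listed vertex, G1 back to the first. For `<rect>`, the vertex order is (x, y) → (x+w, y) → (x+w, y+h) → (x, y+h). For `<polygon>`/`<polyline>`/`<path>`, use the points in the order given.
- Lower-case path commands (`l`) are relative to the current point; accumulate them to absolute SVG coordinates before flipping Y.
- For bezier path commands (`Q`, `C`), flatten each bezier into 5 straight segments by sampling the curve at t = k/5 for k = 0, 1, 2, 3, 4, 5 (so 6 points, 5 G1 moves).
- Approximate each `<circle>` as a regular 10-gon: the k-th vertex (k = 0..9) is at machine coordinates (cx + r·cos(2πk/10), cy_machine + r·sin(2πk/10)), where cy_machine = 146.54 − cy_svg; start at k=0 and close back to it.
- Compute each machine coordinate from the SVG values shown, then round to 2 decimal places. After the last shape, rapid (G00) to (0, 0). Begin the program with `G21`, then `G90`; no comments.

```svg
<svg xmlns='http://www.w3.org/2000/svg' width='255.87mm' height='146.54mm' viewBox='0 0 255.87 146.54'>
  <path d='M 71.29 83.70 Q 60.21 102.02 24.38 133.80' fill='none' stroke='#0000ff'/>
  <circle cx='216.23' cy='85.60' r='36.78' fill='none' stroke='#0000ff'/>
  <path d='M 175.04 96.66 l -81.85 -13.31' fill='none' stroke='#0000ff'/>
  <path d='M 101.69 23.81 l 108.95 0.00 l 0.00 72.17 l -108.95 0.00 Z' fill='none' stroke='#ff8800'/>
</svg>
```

1 u = 1 mm; y_m = 146.54 − y.

[1] `<path>` quadratic bezier, #0000ff→engrave S321 F3629: (71.29,62.84) → (65.87,54.97) → (58.47,46.03) → (49.08,36.01) → (37.72,24.91) → (24.38,12.74)

[2] `<circle>` circle, #0000ff→engrave S321 F3629: (253.01,60.94) → (245.99,82.56) → (227.60,95.92) → (204.86,95.92) → (186.47,82.56) → (179.45,60.94) → (186.47,39.32) → (204.86,25.96) → (227.60,25.96) → (245.99,39.32) → (253.01,60.94) (closed)

[3] `<path>` line segment, #0000ff→engrave S321 F3629: (175.04,49.88) → (93.19,63.19)

[4] `<path>` rectangle, #ff8800→cut S854 F1171: (101.69,122.73) → (210.64,122.73) → (210.64,50.56) → (101.69,50.56) → (101.69,122.73) (closed)

G21
G90
G00 X71.29 Y62.84
M3 S321
G1 X65.87 Y54.97 F3629
G1 X58.47 Y46.03
G1 X49.08 Y36.01
G1 X37.72 Y24.91
G1 X24.38 Y12.74
M5
G00 X253.01 Y60.94
M3 S321
G1 X245.99 Y82.56 F3629
G1 X227.60 Y95.92
G1 X204.86 Y95.92
G1 X186.47 Y82.56
G1 X179.45 Y60.94
G1 X186.47 Y39.32
G1 X204.86 Y25.96
G1 X227.60 Y25.96
G1 X245.99 Y39.32
G1 X253.01 Y60.94
M5
G00 X175.04 Y49.88
M3 S321
G1 X93.19 Y63.19 F3629
M5
G00 X101.69 Y122.73
M3 S854
G1 X210.64 Y122.73 F1171
G1 X210.64 Y50.56
G1 X101.69 Y50.56
G1 X101.69 Y122.73
M5
G00 X0.00 Y0.00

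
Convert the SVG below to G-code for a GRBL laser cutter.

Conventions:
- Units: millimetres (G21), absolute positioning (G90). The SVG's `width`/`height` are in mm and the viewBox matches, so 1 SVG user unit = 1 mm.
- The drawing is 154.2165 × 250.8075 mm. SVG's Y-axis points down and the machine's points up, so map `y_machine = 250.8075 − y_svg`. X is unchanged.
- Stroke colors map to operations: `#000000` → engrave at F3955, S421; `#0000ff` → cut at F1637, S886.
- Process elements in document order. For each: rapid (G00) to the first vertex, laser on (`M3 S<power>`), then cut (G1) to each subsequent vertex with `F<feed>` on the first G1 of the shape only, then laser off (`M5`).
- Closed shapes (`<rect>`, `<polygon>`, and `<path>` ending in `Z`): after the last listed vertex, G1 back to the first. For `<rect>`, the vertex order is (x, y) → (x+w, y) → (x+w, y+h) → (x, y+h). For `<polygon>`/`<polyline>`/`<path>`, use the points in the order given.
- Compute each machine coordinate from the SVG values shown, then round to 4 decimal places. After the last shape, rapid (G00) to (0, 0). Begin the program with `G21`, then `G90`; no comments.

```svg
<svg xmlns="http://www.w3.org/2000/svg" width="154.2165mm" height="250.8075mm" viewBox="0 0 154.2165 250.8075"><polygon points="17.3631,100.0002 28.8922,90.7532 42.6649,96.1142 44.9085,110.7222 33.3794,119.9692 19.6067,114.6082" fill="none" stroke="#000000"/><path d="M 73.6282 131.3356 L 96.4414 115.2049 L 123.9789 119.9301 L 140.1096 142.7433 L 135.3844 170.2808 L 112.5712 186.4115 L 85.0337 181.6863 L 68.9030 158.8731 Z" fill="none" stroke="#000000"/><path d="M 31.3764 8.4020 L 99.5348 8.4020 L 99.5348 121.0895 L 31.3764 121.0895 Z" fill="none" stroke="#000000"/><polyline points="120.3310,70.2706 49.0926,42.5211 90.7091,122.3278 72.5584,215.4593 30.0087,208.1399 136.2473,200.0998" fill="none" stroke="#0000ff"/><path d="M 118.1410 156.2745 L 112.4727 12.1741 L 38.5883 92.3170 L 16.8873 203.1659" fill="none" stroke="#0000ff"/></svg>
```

1 u = 1 mm; y_m = 250.8075 − y.

[1] `<polygon>` regular polygon, #000000→engrave S421 F3955: (17.3631,150.8073) → (28.8922,160.0543) → (42.6649,154.6933) → (44.9085,140.0853) → (33.3794,130.8383) → (19.6067,136.1993) → (17.3631,150.8073) (closed)

[2] `<path>` regular polygon, #000000→engrave S421 F3955: (73.6282,119.4719) → (96.4414,135.6026) → (123.9789,130.8774) → (140.1096,108.0642) → (135.3844,80.5267) → (112.5712,64.3960) → (85.0337,69.1212) → (68.9030,91.9344) → (73.6282,119.4719) (closed)

[3] `<path>` rectangle, #000000→engrave S421 F3955: (31.3764,242.4055) → (99.5348,242.4055) → (99.5348,129.7180) → (31.3764,129.7180) → (31.3764,242.4055) (closed)

[4] `<polyline>` open polyline, #0000ff→cut S886 F1637: (120.3310,180.5369) → (49.0926,208.2864) → (90.7091,128.4797) → (72.5584,35.3482) → (30.0087,42.6676) → (136.2473,50.7077)

[5] `<path>` open polyline, #0000ff→cut S886 F1637: (118.1410,94.5330) → (112.4727,238.6334) → (38.5883,158.4905) → (16.8873,47.6416)

G21
G90
G00 X17.3631 Y150.8073
M3 S421
G1 X28.8922 Y160.0543 F3955
G1 X42.6649 Y154.6933
G1 X44.9085 Y140.0853
G1 X33.3794 Y130.8383
G1 X19.6067 Y136.1993
G1 X17.3631 Y150.8073
M5
G00 X73.6282 Y119.4719
M3 S421
G1 X96.4414 Y135.6026 F3955
G1 X123.9789 Y130.8774
G1 X140.1096 Y108.0642
G1 X135.3844 Y80.5267
G1 X112.5712 Y64.3960
G1 X85.0337 Y69.1212
G1 X68.9030 Y91.9344
G1 X73.6282 Y119.4719
M5
G00 X31.3764 Y242.4055
M3 S421
G1 X99.5348 Y242.4055 F3955
G1 X99.5348 Y129.7180
G1 X31.3764 Y129.7180
G1 X31.3764 Y242.4055
M5
G00 X120.3310 Y180.5369
M3 S886
G1 X49.0926 Y208.2864 F1637
G1 X90.7091 Y128.4797
G1 X72.5584 Y35.3482
G1 X30.0087 Y42.6676
G1 X136.2473 Y50.7077
M5
G00 X118.1410 Y94.5330
M3 S886
G1 X112.4727 Y238.6334 F1637
G1 X38.5883 Y158.4905
G1 X16.8873 Y47.6416
M5
G00 X0.0000 Y0.0000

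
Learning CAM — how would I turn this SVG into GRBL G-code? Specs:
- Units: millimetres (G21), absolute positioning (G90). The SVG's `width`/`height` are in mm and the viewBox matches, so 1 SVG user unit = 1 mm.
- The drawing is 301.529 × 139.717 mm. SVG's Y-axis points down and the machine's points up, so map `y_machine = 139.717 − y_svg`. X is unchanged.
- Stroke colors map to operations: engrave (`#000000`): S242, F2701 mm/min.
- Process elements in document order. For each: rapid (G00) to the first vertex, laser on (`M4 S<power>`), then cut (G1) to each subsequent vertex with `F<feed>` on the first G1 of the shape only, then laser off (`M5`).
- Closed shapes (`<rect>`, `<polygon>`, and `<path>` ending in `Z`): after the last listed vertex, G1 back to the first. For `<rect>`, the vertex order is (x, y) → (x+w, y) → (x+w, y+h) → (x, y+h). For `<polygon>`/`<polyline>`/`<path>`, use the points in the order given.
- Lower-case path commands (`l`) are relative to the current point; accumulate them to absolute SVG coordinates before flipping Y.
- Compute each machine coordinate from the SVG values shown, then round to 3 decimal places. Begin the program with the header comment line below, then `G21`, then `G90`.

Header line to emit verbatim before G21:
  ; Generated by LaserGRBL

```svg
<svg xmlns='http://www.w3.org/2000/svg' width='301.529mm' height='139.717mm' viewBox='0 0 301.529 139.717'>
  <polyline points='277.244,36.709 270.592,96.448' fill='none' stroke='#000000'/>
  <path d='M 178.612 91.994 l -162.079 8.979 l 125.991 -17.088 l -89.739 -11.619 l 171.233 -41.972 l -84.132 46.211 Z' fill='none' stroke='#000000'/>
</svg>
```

; Generated by LaserGRBL
G21
G90
G00 X277.244 Y103.008
M4 S242
G1 X270.592 Y43.269 F2701
M5
G00 X178.612 Y47.723
M4 S242
G1 X16.533 Y38.744 F2701
G1 X142.524 Y55.832
G1 X52.785 Y67.451
G1 X224.018 Y109.423
G1 X139.886 Y63.212
G1 X178.612 Y47.723
M5

viewBox `0 0 301.529 139.717` with mm width/height → 1 unit = 1 mm. Flip: y_m = 139.717 − y_svg.

**Shape 1** — `<polyline>` line segment, stroke `#000000` → engrave (S242, F2701). Machine vertices: (277.244,103.008) → (270.592,43.269). Open path.

**Shape 2** — `<path>` closed polygon, stroke `#000000` → engrave (S242, F2701). Machine vertices: (178.612,47.723) → (16.533,38.744) → (142.524,55.832) → (52.785,67.451) → (224.018,109.423) → (139.886,63.212) → (178.612,47.723). Closed: final G1 returns to the first vertex.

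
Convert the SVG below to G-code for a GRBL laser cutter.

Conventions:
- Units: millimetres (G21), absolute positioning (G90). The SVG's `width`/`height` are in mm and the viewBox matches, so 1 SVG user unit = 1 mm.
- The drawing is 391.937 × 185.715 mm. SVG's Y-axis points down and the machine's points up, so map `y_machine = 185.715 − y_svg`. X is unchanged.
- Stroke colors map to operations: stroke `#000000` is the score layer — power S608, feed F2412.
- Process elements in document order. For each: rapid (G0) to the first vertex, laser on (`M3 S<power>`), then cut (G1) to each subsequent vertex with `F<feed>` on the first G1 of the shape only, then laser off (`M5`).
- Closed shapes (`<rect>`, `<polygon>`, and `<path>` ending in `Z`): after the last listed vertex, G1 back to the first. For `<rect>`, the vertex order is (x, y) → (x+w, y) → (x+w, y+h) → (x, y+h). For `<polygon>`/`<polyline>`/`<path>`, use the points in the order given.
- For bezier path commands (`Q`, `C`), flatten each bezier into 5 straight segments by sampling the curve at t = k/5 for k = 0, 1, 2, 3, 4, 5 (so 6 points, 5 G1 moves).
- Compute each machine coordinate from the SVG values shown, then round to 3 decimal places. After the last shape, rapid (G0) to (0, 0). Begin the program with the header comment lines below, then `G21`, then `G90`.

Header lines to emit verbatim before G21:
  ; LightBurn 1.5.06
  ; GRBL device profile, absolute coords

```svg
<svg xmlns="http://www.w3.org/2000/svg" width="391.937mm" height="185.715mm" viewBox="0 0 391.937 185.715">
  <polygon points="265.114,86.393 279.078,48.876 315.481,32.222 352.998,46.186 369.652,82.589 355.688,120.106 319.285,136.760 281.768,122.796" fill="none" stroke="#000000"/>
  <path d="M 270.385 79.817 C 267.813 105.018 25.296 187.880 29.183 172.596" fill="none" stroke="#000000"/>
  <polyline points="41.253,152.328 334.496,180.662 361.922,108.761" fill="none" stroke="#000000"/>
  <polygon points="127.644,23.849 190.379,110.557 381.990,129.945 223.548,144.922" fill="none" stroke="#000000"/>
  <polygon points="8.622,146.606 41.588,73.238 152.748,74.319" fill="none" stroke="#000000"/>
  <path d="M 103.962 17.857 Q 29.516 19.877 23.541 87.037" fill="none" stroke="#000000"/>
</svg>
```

1 u = 1 mm; y_m = 185.715 − y.

[1] `<polygon>` regular polygon, #000000→score S608 F2412: (265.114,99.322) → (279.078,136.839) → (315.481,153.493) → (352.998,139.529) → (369.652,103.126) → (355.688,65.609) → (319.285,48.955) → (281.768,62.919) → (265.114,99.322) (closed)

[2] `<path>` cubic bezier, #000000→score S608 F2412: (270.385,105.898) → (243.939,85.105) → (183.251,57.951) → (111.666,31.917) → (52.528,14.480) → (29.183,13.119)

[3] `<polyline>` open polyline, #000000→score S608 F2412: (41.253,33.387) → (334.496,5.053) → (361.922,76.954)

[4] `<polygon>` closed polygon, #000000→score S608 F2412: (127.644,161.866) → (190.379,75.158) → (381.990,55.770) → (223.548,40.793) → (127.644,161.866) (closed)

[5] `<polygon>` closed polygon, #000000→score S608 F2412: (8.622,39.109) → (41.588,112.477) → (152.748,111.396) → (8.622,39.109) (closed)

[6] `<path>` quadratic bezier, #000000→score S608 F2412: (103.962,167.858) → (76.922,164.444) → (55.361,155.820) → (39.276,141.984) → (28.670,122.936) → (23.541,98.678)

; LightBurn 1.5.06
; GRBL device profile, absolute coords
G21
G90
G0 X265.114 Y99.322
M3 S608
G1 X279.078 Y136.839 F2412
G1 X315.481 Y153.493
G1 X352.998 Y139.529
G1 X369.652 Y103.126
G1 X355.688 Y65.609
G1 X319.285 Y48.955
G1 X281.768 Y62.919
G1 X265.114 Y99.322
M5
G0 X270.385 Y105.898
M3 S608
G1 X243.939 Y85.105 F2412
G1 X183.251 Y57.951
G1 X111.666 Y31.917
G1 X52.528 Y14.480
G1 X29.183 Y13.119
M5
G0 X41.253 Y33.387
M3 S608
G1 X334.496 Y5.053 F2412
G1 X361.922 Y76.954
M5
G0 X127.644 Y161.866
M3 S608
G1 X190.379 Y75.158 F2412
G1 X381.990 Y55.770
G1 X223.548 Y40.793
G1 X127.644 Y161.866
M5
G0 X8.622 Y39.109
M3 S608
G1 X41.588 Y112.477 F2412
G1 X152.748 Y111.396
G1 X8.622 Y39.109
M5
G0 X103.962 Y167.858
M3 S608
G1 X76.922 Y164.444 F2412
G1 X55.361 Y155.820
G1 X39.276 Y141.984
G1 X28.670 Y122.936
G1 X23.541 Y98.678
M5
G0 X0.000 Y0.000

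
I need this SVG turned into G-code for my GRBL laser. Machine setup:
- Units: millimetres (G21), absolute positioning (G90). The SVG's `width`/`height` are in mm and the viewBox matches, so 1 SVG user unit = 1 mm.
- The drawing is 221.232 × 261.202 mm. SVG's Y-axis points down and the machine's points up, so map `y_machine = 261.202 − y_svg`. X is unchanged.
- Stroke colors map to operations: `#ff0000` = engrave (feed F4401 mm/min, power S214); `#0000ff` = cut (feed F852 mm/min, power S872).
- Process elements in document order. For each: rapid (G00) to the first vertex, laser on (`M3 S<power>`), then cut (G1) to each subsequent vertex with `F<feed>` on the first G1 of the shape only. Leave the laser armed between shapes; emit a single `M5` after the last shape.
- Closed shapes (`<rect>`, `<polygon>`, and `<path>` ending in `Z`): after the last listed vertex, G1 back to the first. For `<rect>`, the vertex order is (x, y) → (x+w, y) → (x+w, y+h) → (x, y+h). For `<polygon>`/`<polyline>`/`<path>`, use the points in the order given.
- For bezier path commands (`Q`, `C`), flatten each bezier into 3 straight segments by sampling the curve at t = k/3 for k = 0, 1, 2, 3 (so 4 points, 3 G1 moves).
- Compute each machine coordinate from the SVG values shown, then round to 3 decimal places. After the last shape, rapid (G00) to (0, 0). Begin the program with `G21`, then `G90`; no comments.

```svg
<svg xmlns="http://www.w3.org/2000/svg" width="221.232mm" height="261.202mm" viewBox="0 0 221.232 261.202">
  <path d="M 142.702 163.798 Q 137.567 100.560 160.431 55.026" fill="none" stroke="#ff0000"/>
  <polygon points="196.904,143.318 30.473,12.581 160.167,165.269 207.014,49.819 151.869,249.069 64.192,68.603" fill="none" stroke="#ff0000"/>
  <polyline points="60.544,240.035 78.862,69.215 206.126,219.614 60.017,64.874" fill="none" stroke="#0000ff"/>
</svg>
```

viewBox `0 0 221.232 261.202` with mm width/height → 1 unit = 1 mm. Flip: y_m = 261.202 − y_svg.

**Shape 1** — `<path>` quadratic bezier, stroke `#ff0000` → engrave (S214, F4401). Control points (SVG): P0=(142.702,163.798), P1=(137.567,100.560), P2=(160.431,55.026); sampled at t=k/3. Machine vertices: (142.702,97.404) → (142.390,137.596) → (148.299,173.853) → (160.431,206.176). Open path.

**Shape 2** — `<polygon>` closed polygon, stroke `#ff0000` → engrave (S214, F4401). Machine vertices: (196.904,117.884) → (30.473,248.621) → (160.167,95.933) → (207.014,211.383) → (151.869,12.133) → (64.192,192.599) → (196.904,117.884). Closed: final G1 returns to the first vertex.

**Shape 3** — `<polyline>` open polyline, stroke `#0000ff` → cut (S872, F852). Machine vertices: (60.544,21.167) → (78.862,191.987) → (206.126,41.588) → (60.017,196.328). Open path.

G21
G90
G00 X142.702 Y97.404
M3 S214
G1 X142.390 Y137.596 F4401
G1 X148.299 Y173.853
G1 X160.431 Y206.176
G00 X196.904 Y117.884
M3 S214
G1 X30.473 Y248.621 F4401
G1 X160.167 Y95.933
G1 X207.014 Y211.383
G1 X151.869 Y12.133
G1 X64.192 Y192.599
G1 X196.904 Y117.884
G00 X60.544 Y21.167
M3 S872
G1 X78.862 Y191.987 F852
G1 X206.126 Y41.588
G1 X60.017 Y196.328
M5
G00 X0.000 Y0.000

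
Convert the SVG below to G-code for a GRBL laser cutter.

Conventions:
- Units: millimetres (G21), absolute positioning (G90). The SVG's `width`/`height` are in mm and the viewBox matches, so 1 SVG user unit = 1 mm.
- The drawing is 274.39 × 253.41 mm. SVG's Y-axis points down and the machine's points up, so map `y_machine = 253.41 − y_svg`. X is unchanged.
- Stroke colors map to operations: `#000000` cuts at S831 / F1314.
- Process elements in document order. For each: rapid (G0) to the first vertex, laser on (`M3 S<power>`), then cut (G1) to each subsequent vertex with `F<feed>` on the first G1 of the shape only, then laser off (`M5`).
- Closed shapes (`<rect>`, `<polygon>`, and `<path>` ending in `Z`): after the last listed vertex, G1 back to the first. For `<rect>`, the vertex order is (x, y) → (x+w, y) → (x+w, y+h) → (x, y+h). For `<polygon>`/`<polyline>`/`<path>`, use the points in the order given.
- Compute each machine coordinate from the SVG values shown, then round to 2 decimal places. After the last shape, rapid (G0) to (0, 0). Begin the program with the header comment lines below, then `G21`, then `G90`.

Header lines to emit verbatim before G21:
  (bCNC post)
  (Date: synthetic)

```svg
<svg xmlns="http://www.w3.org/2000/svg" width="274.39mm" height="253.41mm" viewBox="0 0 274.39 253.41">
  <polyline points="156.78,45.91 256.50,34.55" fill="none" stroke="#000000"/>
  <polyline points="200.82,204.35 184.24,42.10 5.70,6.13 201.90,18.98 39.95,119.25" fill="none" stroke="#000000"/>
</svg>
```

(bCNC post)
(Date: synthetic)
G21
G90
G0 X156.78 Y207.50
M3 S831
G1 X256.50 Y218.86 F1314
M5
G0 X200.82 Y49.06
M3 S831
G1 X184.24 Y211.31 F1314
G1 X5.70 Y247.28
G1 X201.90 Y234.43
G1 X39.95 Y134.16
M5
G0 X0.00 Y0.00

Since the viewBox matches the mm dimensions, user units are millimetres directly. The only transform is the Y-flip y_m = 253.41 − y_svg.

Shape 1 is a line segment drawn with `<polyline>`. Its stroke #000000 means cut at S831, F1314. After flipping Y the toolpath is (156.78,207.50) → (256.50,218.86).

Shape 2 is a open polyline drawn with `<polyline>`. Its stroke #000000 means cut at S831, F1314. After flipping Y the toolpath is (200.82,49.06) → (184.24,211.31) → (5.70,247.28) → (201.90,234.43) → (39.95,134.16).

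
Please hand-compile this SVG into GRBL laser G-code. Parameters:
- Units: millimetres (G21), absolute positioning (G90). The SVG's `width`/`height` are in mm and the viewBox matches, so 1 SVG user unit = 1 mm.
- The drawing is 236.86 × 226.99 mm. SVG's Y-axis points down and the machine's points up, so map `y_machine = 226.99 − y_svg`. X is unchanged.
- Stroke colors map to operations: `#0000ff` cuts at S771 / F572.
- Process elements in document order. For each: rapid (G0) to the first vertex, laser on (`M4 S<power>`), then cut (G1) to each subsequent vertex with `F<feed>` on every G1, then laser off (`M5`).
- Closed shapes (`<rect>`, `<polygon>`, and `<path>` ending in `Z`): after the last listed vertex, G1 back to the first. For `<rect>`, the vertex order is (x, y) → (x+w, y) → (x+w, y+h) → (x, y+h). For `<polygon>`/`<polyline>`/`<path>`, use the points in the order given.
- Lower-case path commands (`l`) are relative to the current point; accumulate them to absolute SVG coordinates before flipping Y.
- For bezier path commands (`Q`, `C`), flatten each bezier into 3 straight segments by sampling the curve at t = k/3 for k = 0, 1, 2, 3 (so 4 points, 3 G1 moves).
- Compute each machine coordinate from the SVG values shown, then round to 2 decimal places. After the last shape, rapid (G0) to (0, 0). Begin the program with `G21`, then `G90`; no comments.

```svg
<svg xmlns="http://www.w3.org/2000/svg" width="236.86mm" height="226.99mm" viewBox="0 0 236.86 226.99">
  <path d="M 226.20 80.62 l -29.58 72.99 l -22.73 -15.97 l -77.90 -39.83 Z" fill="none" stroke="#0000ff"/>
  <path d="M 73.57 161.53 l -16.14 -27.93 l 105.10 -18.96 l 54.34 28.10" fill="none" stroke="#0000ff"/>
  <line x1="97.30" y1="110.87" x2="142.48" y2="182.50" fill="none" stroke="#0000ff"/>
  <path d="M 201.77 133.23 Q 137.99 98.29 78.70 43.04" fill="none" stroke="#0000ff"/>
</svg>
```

G21
G90
G0 X226.20 Y146.37
M4 S771
G1 X196.62 Y73.38 F572
G1 X173.89 Y89.35 F572
G1 X95.99 Y129.18 F572
G1 X226.20 Y146.37 F572
M5
G0 X73.57 Y65.46
M4 S771
G1 X57.43 Y93.39 F572
G1 X162.53 Y112.35 F572
G1 X216.87 Y84.25 F572
M5
G0 X97.30 Y116.12
M4 S771
G1 X142.48 Y44.49 F572
M5
G0 X201.77 Y93.76
M4 S771
G1 X159.75 Y119.31 F572
G1 X118.73 Y149.37 F572
G1 X78.70 Y183.95 F572
M5
G0 X0.00 Y0.00

viewBox `0 0 236.86 226.99` with mm width/height → 1 unit = 1 mm. Flip: y_m = 226.99 − y_svg.

**Shape 1** — `<path>` closed polygon, stroke `#0000ff` → cut (S771, F572). Machine vertices: (226.20,146.37) → (196.62,73.38) → (173.89,89.35) → (95.99,129.18) → (226.20,146.37). Closed: final G1 returns to the first vertex.

**Shape 2** — `<path>` open polyline, stroke `#0000ff` → cut (S771, F572). Machine vertices: (73.57,65.46) → (57.43,93.39) → (162.53,112.35) → (216.87,84.25). Open path.

**Shape 3** — `<line>` line segment, stroke `#0000ff` → cut (S771, F572). Machine vertices: (97.30,116.12) → (142.48,44.49). Open path.

**Shape 4** — `<path>` quadratic bezier, stroke `#0000ff` → cut (S771, F572). Control points (SVG): P0=(201.77,133.23), P1=(137.99,98.29), P2=(78.70,43.04); sampled at t=k/3. Machine vertices: (201.77,93.76) → (159.75,119.31) → (118.73,149.37) → (78.70,183.95). Open path.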